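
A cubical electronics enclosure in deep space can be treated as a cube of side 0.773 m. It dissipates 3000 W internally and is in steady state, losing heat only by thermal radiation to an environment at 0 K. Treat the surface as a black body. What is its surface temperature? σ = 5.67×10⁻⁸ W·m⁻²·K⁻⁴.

T ≈ 349 K

Steady state: internal power = radiated power, P = εσA T⁴.
Radiating area A = 6L² = 3.585 m².
T⁴ = P/(εσA) = 3000/(1.0·5.67×10⁻⁸·3.585) = 1.476×10¹⁰ K⁴.
T = (1.476×10¹⁰)^(1/4).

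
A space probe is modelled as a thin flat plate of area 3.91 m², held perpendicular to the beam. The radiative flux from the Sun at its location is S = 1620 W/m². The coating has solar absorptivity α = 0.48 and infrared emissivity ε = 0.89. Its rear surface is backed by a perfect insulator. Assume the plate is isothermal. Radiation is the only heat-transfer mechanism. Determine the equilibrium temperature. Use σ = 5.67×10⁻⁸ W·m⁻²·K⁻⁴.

At equilibrium, absorbed power = emitted power.
Absorbing cross-section = A = 3.910 m²; emitting surface = A = 3.910 m² (ratio 1).
αS·A_cross = εσ·A_surf·T⁴  ⇒  T⁴ = αS/(ε·1σ).
T⁴ = 0.480·1620/(0.89·1·5.67×10⁻⁸) = 1.541×10¹⁰ K⁴.
T = (1.541×10¹⁰)^(1/4).

T ≈ 352 K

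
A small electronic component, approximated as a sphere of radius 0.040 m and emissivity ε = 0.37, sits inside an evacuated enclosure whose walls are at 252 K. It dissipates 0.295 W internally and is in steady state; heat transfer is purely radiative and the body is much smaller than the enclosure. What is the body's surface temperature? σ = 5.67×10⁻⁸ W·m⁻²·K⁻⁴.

T ≈ 262 K

For a small grey body in a large enclosure, net radiated power = εσA(T⁴ − T_w⁴).
Steady state: P = εσA(T⁴ − T_w⁴) with A = 4πr² = 0.02011 m².
T⁴ = P/(εσA) + T_w⁴ = 0.295/(0.37·5.67×10⁻⁸·0.02011) + (252)⁴
    = 6.994×10⁸ + 4.033×10⁹ = 4.732×10⁹ K⁴.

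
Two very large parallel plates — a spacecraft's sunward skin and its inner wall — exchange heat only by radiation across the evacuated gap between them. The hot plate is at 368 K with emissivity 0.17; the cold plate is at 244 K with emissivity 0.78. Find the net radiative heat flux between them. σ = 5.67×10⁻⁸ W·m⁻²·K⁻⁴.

q ≈ 136 W/m²

For two infinite grey parallel plates, q = σ(T₁⁴ − T₂⁴)/(1/ε₁ + 1/ε₂ − 1).
T₁⁴ − T₂⁴ = 1.834×10¹⁰ − 3.545×10⁹ = 1.480×10¹⁰ K⁴.
1/ε₁ + 1/ε₂ − 1 = 5.882 + 1.282 − 1 = 6.164.
q = 5.67×10⁻⁸ × 1.480×10¹⁰ / 6.164.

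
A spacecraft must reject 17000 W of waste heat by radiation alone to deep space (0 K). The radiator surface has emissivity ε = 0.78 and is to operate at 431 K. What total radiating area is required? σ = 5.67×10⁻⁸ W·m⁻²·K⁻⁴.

A ≈ 11.1 m²

P = εσA T⁴ ⇒ A = P/(εσT⁴).
T⁴ = 3.451×10¹⁰ K⁴.
A = 17000/(0.78 × 5.67×10⁻⁸ × 3.451×10¹⁰).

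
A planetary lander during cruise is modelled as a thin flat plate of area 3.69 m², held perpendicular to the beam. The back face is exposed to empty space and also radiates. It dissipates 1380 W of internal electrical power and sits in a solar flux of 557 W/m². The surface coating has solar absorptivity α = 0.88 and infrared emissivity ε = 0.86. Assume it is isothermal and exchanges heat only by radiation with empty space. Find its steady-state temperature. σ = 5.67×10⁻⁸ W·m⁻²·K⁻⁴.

T ≈ 307 K

At steady state, absorbed solar power + internal power = radiated power.
Absorbed: α·S·A_cross = 0.88·557·3.690 = 1809 W (cross-section A).
Total input = 1809 + 1380 = 3189 W.
Radiated: εσ·A_surf·T⁴ with A_surf = 2A = 7.380 m².
T⁴ = 3189/(0.86·5.67×10⁻⁸·7.380) = 8.861×10⁹ K⁴.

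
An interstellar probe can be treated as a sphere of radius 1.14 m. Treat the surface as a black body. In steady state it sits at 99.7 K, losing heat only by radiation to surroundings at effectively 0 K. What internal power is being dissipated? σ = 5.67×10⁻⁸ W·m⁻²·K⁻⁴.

P ≈ 91.5 W

Steady state: P = εσA T⁴.
A = 4πr² = 16.33 m²; T⁴ = (99.7)⁴ = 9.881×10⁷ K⁴.
P = 1.0 × 5.67×10⁻⁸ × 16.33 × 9.881×10⁷.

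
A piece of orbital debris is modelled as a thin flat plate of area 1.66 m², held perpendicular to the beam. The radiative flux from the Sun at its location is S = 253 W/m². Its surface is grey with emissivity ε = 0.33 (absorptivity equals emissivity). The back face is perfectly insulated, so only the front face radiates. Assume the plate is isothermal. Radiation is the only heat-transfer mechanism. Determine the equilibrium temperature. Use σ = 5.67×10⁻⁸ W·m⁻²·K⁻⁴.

At equilibrium, absorbed power = emitted power.
Absorbing cross-section = A = 1.660 m²; emitting surface = A = 1.660 m² (ratio 1).
εS·A_cross = εσ·A_surf·T⁴  ⇒  T⁴ = S/(1σ)   (ε cancels).
T⁴ = 253/(1·5.67×10⁻⁸) = 4.462×10⁹ K⁴.
T = (4.462×10⁹)^(1/4).

T ≈ 258 K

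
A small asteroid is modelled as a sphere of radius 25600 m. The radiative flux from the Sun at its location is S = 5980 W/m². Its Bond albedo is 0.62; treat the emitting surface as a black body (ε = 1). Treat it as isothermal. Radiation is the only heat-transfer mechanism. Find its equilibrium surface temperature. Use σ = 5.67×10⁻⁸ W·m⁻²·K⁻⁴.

At equilibrium, absorbed power = emitted power.
Absorbing cross-section = πr² = 2.059×10⁹ m²; emitting surface = 4πr² = 8.235×10⁹ m² (ratio 4).
(1−a)S·A_cross = εσ·A_surf·T⁴  ⇒  T⁴ = (1−a)S/(4σ).
T⁴ = 0.380·5980/(4·5.67×10⁻⁸) = 1.002×10¹⁰ K⁴.
T = (1.002×10¹⁰)^(1/4).

T ≈ 316 K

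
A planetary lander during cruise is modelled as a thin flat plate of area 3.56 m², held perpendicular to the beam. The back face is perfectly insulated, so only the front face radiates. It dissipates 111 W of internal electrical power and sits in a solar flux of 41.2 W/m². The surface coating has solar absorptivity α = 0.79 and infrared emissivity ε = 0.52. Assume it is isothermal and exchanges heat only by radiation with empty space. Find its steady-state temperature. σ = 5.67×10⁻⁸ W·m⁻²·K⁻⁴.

T ≈ 216 K

At steady state, absorbed solar power + internal power = radiated power.
Absorbed: α·S·A_cross = 0.79·41.2·3.560 = 115.9 W (cross-section A).
Total input = 115.9 + 111 = 226.9 W.
Radiated: εσ·A_surf·T⁴ with A_surf = A = 3.560 m².
T⁴ = 226.9/(0.52·5.67×10⁻⁸·3.560) = 2.161×10⁹ K⁴.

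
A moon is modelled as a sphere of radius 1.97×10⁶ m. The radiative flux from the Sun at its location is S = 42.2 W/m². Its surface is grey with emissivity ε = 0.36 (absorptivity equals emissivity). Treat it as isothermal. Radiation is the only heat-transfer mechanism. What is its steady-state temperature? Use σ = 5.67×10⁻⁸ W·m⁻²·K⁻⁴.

At equilibrium, absorbed power = emitted power.
Absorbing cross-section = πr² = 1.219×10¹³ m²; emitting surface = 4πr² = 4.877×10¹³ m² (ratio 4).
εS·A_cross = εσ·A_surf·T⁴  ⇒  T⁴ = S/(4σ)   (ε cancels).
T⁴ = 42.2/(4·5.67×10⁻⁸) = 1.861×10⁸ K⁴.
T = (1.861×10⁸)^(1/4).

T ≈ 117 K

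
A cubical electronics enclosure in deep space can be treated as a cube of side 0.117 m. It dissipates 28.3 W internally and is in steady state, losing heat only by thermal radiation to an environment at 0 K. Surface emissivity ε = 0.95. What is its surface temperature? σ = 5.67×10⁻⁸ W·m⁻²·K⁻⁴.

Steady state: internal power = radiated power, P = εσA T⁴.
Radiating area A = 6L² = 0.08213 m².
T⁴ = P/(εσA) = 28.3/(0.95·5.67×10⁻⁸·0.08213) = 6.397×10⁹ K⁴.
T = (6.397×10⁹)^(1/4).

T ≈ 283 K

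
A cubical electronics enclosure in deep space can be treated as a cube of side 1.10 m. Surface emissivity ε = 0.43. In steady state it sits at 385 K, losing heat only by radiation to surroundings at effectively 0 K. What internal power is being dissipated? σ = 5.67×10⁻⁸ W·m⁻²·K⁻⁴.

P ≈ 3890 W

Steady state: P = εσA T⁴.
A = 6L² = 7.260 m²; T⁴ = (385)⁴ = 2.197×10¹⁰ K⁴.
P = 0.43 × 5.67×10⁻⁸ × 7.260 × 2.197×10¹⁰.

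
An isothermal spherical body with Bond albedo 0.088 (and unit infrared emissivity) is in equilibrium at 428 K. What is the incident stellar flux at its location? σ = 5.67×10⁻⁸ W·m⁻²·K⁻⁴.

S ≈ 8340 W/m²

(1−a)S·πr² = σ·4πr²·T⁴ ⇒ S = 4σT⁴/(1−a).
S = 4·5.67×10⁻⁸·3.356×10¹⁰/0.912.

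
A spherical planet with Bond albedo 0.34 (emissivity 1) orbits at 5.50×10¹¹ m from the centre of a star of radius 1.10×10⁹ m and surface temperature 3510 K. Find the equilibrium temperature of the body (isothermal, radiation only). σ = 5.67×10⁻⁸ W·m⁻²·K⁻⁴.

The star's surface emits σT_*⁴; at distance d the flux is S = σT_*⁴(R_*/d)².
S = 5.67×10⁻⁸·(3510)⁴·(1.10×10⁹/5.50×10¹¹)² = 34.42 W/m².
For an isothermal sphere T⁴ = (1−a)S/(4σ) = 1.002×10⁸ K⁴.

T ≈ 100 K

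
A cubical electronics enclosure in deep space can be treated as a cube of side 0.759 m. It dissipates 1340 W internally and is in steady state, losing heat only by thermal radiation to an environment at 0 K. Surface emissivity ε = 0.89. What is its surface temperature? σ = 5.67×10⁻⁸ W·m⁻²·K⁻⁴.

Steady state: internal power = radiated power, P = εσA T⁴.
Radiating area A = 6L² = 3.456 m².
T⁴ = P/(εσA) = 1340/(0.89·5.67×10⁻⁸·3.456) = 7.682×10⁹ K⁴.
T = (7.682×10⁹)^(1/4).

T ≈ 296 K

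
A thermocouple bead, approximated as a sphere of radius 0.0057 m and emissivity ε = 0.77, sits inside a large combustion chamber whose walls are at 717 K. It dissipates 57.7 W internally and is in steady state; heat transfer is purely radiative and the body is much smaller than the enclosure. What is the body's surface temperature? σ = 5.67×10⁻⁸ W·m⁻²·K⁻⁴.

For a small grey body in a large enclosure, net radiated power = εσA(T⁴ − T_w⁴).
Steady state: P = εσA(T⁴ − T_w⁴) with A = 4πr² = 4.083×10⁻⁴ m².
T⁴ = P/(εσA) + T_w⁴ = 57.7/(0.77·5.67×10⁻⁸·4.083×10⁻⁴) + (717)⁴
    = 3.237×10¹² + 2.643×10¹¹ = 3.501×10¹² K⁴.

T ≈ 1370 K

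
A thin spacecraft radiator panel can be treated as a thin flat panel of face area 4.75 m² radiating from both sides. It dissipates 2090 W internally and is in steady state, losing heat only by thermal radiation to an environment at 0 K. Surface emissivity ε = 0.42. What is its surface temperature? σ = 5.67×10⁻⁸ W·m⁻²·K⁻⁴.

T ≈ 310 K

Steady state: internal power = radiated power, P = εσA T⁴.
Radiating area A = 2·4.75 = 9.500 m².
T⁴ = P/(εσA) = 2090/(0.42·5.67×10⁻⁸·9.500) = 9.238×10⁹ K⁴.
T = (9.238×10⁹)^(1/4).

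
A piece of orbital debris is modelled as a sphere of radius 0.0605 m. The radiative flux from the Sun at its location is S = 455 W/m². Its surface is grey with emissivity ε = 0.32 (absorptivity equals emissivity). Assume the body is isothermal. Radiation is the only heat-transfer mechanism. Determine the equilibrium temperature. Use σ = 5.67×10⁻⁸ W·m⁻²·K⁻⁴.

At equilibrium, absorbed power = emitted power.
Absorbing cross-section = πr² = 0.01150 m²; emitting surface = 4πr² = 0.04600 m² (ratio 4).
εS·A_cross = εσ·A_surf·T⁴  ⇒  T⁴ = S/(4σ)   (ε cancels).
T⁴ = 455/(4·5.67×10⁻⁸) = 2.006×10⁹ K⁴.
T = (2.006×10⁹)^(1/4).

T ≈ 212 K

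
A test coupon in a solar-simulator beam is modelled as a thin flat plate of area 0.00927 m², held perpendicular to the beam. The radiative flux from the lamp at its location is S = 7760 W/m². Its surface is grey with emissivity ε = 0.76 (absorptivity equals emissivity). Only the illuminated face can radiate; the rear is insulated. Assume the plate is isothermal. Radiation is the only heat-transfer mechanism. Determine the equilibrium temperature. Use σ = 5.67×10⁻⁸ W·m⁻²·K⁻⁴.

At equilibrium, absorbed power = emitted power.
Absorbing cross-section = A = 0.009270 m²; emitting surface = A = 0.009270 m² (ratio 1).
εS·A_cross = εσ·A_surf·T⁴  ⇒  T⁴ = S/(1σ)   (ε cancels).
T⁴ = 7760/(1·5.67×10⁻⁸) = 1.369×10¹¹ K⁴.
T = (1.369×10¹¹)^(1/4).

T ≈ 608 K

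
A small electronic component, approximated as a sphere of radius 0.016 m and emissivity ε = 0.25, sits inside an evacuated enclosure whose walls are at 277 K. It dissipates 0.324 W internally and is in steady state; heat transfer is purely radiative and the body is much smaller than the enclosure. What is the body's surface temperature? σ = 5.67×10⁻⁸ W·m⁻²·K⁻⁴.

T ≈ 338 K

For a small grey body in a large enclosure, net radiated power = εσA(T⁴ − T_w⁴).
Steady state: P = εσA(T⁴ − T_w⁴) with A = 4πr² = 0.003217 m².
T⁴ = P/(εσA) + T_w⁴ = 0.324/(0.25·5.67×10⁻⁸·0.003217) + (277)⁴
    = 7.105×10⁹ + 5.887×10⁹ = 1.299×10¹⁰ K⁴.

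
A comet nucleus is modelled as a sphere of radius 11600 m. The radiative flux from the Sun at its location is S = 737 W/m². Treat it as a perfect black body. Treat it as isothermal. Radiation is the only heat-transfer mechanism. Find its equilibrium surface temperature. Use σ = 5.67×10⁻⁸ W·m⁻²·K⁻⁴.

T ≈ 239 K

At equilibrium, absorbed power = emitted power.
Absorbing cross-section = πr² = 4.227×10⁸ m²; emitting surface = 4πr² = 1.691×10⁹ m² (ratio 4).
S·A_cross = εσ·A_surf·T⁴  ⇒  T⁴ = S/(4σ).
T⁴ = 1.00·737/(4·5.67×10⁻⁸) = 3.250×10⁹ K⁴.
T = (3.250×10⁹)^(1/4).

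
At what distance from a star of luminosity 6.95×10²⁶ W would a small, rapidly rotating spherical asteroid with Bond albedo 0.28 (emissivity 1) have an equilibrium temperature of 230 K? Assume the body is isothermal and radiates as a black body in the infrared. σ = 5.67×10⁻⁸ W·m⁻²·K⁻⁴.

For an isothermal black-emitting sphere, (1−a)S·πr² = σ·4πr²·T⁴ ⇒ S = 4σT⁴/(1−a).
S = 4·5.67×10⁻⁸·(230)⁴/0.720 = 881.5 W/m².
Flux falls as S = L/(4πd²), so d = √(L/(4πS)) = √(6.95×10²⁶/(4π·881.5)).

d ≈ 2.50×10¹¹ m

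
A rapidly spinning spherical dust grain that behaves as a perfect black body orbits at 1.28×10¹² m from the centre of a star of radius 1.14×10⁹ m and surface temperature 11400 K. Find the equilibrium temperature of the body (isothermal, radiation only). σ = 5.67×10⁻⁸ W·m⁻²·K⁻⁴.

The star's surface emits σT_*⁴; at distance d the flux is S = σT_*⁴(R_*/d)².
S = 5.67×10⁻⁸·(11400)⁴·(1.14×10⁹/1.28×10¹²)² = 759.6 W/m².
For an isothermal sphere T⁴ = (1−a)S/(4σ) = 3.349×10⁹ K⁴.

T ≈ 241 K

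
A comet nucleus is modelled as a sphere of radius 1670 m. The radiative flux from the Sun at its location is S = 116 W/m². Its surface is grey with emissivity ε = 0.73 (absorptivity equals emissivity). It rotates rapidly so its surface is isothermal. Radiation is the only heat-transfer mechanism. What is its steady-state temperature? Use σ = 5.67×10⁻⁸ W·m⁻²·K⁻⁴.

At equilibrium, absorbed power = emitted power.
Absorbing cross-section = πr² = 8.762×10⁶ m²; emitting surface = 4πr² = 3.505×10⁷ m² (ratio 4).
εS·A_cross = εσ·A_surf·T⁴  ⇒  T⁴ = S/(4σ)   (ε cancels).
T⁴ = 116/(4·5.67×10⁻⁸) = 5.115×10⁸ K⁴.
T = (5.115×10⁸)^(1/4).

T ≈ 150 K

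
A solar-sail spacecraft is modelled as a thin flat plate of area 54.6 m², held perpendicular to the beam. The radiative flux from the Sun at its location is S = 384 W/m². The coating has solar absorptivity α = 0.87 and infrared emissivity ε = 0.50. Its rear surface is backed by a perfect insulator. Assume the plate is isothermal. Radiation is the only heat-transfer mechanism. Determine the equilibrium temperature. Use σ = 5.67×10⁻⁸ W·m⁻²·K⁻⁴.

At equilibrium, absorbed power = emitted power.
Absorbing cross-section = A = 54.60 m²; emitting surface = A = 54.60 m² (ratio 1).
αS·A_cross = εσ·A_surf·T⁴  ⇒  T⁴ = αS/(ε·1σ).
T⁴ = 0.870·384/(0.50·1·5.67×10⁻⁸) = 1.178×10¹⁰ K⁴.
T = (1.178×10¹⁰)^(1/4).

T ≈ 329 K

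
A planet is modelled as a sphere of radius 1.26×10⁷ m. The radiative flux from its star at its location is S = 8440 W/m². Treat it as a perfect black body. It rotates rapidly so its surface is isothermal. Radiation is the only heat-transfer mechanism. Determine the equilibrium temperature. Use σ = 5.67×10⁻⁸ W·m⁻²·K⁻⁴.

T ≈ 439 K

At equilibrium, absorbed power = emitted power.
Absorbing cross-section = πr² = 4.988×10¹⁴ m²; emitting surface = 4πr² = 1.995×10¹⁵ m² (ratio 4).
S·A_cross = εσ·A_surf·T⁴  ⇒  T⁴ = S/(4σ).
T⁴ = 1.00·8440/(4·5.67×10⁻⁸) = 3.721×10¹⁰ K⁴.
T = (3.721×10¹⁰)^(1/4).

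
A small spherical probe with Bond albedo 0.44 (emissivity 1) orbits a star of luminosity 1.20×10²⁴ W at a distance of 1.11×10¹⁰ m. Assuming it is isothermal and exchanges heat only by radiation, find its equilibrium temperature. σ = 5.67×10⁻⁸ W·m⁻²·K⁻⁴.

First find the stellar flux at distance d: S = L/(4πd²) = 1.20×10²⁴/(4π·(1.11×10¹⁰)²) = 775.0 W/m².
For an isothermal sphere, absorbed (1−a)S·πr² = emitted σ·4πr²·T⁴, so T⁴ = (1−a)S/(4σ).
T⁴ = 0.560·775.0/(4·5.67×10⁻⁸) = 1.914×10⁹ K⁴.

T ≈ 209 K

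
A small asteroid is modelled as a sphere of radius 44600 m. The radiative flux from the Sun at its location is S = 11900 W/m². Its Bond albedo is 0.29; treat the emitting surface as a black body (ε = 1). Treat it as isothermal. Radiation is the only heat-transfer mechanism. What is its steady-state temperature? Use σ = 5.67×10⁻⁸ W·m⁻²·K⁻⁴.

T ≈ 439 K

At equilibrium, absorbed power = emitted power.
Absorbing cross-section = πr² = 6.249×10⁹ m²; emitting surface = 4πr² = 2.500×10¹⁰ m² (ratio 4).
(1−a)S·A_cross = εσ·A_surf·T⁴  ⇒  T⁴ = (1−a)S/(4σ).
T⁴ = 0.710·11900/(4·5.67×10⁻⁸) = 3.725×10¹⁰ K⁴.
T = (3.725×10¹⁰)^(1/4).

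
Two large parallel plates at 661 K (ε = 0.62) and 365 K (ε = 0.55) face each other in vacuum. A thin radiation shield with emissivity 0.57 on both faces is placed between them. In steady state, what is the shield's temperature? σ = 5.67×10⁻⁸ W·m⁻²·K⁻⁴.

T_s ≈ 573 K

In steady state the net flux on the hot side equals that on the cold side.
σ(T₁⁴−T_s⁴)/D₁ = σ(T_s⁴−T₂⁴)/D₂, with D₁ = 1/ε₁+1/ε_s−1 = 2.367, D₂ = 1/ε_s+1/ε₂−1 = 2.573.
Solve for T_s⁴: T_s⁴ = (D₂·T₁⁴ + D₁·T₂⁴)/(D₁+D₂) = 1.079×10¹¹ K⁴.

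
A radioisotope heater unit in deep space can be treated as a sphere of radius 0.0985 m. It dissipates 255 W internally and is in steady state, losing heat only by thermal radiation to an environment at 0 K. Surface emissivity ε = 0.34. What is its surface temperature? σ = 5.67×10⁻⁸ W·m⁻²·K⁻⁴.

Steady state: internal power = radiated power, P = εσA T⁴.
Radiating area A = 4πr² = 0.1219 m².
T⁴ = P/(εσA) = 255/(0.34·5.67×10⁻⁸·0.1219) = 1.085×10¹¹ K⁴.
T = (1.085×10¹¹)^(1/4).

T ≈ 574 K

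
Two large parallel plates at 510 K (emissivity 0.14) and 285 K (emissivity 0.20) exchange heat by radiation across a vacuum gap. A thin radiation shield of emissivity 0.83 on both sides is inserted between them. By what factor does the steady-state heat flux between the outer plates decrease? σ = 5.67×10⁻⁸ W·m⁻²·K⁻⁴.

factor ≈ 1.13

Without shield: q₀ = σΔ(T⁴)/(1/ε₁+1/ε₂−1) with denominator 11.14.
With shield the two gaps are in series; the resistances add: (1/ε₁+1/ε_s−1)+(1/ε_s+1/ε₂−1) = 7.348+5.205 = 12.55.
Heat-flux ratio q₀/q = 12.55/11.14.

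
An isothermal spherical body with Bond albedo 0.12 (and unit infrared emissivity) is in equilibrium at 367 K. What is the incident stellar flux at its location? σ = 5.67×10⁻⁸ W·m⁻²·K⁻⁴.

S ≈ 4680 W/m²

(1−a)S·πr² = σ·4πr²·T⁴ ⇒ S = 4σT⁴/(1−a).
S = 4·5.67×10⁻⁸·1.814×10¹⁰/0.880.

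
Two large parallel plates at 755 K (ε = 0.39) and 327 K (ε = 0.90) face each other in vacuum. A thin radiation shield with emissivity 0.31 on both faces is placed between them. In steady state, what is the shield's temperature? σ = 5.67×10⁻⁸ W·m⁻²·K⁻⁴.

In steady state the net flux on the hot side equals that on the cold side.
σ(T₁⁴−T_s⁴)/D₁ = σ(T_s⁴−T₂⁴)/D₂, with D₁ = 1/ε₁+1/ε_s−1 = 4.790, D₂ = 1/ε_s+1/ε₂−1 = 3.337.
Solve for T_s⁴: T_s⁴ = (D₂·T₁⁴ + D₁·T₂⁴)/(D₁+D₂) = 1.402×10¹¹ K⁴.

T_s ≈ 612 K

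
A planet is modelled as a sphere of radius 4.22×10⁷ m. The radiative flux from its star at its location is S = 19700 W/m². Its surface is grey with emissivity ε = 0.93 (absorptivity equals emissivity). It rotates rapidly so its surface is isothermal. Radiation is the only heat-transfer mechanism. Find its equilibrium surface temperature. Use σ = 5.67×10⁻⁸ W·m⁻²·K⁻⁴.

T ≈ 543 K

At equilibrium, absorbed power = emitted power.
Absorbing cross-section = πr² = 5.595×10¹⁵ m²; emitting surface = 4πr² = 2.238×10¹⁶ m² (ratio 4).
εS·A_cross = εσ·A_surf·T⁴  ⇒  T⁴ = S/(4σ)   (ε cancels).
T⁴ = 19700/(4·5.67×10⁻⁸) = 8.686×10¹⁰ K⁴.
T = (8.686×10¹⁰)^(1/4).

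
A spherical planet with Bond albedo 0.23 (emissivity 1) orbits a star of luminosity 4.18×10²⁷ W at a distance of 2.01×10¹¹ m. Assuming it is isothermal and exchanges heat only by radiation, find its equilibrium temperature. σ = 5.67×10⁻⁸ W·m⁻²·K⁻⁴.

T ≈ 409 K

First find the stellar flux at distance d: S = L/(4πd²) = 4.18×10²⁷/(4π·(2.01×10¹¹)²) = 8233 W/m².
For an isothermal sphere, absorbed (1−a)S·πr² = emitted σ·4πr²·T⁴, so T⁴ = (1−a)S/(4σ).
T⁴ = 0.770·8233/(4·5.67×10⁻⁸) = 2.795×10¹⁰ K⁴.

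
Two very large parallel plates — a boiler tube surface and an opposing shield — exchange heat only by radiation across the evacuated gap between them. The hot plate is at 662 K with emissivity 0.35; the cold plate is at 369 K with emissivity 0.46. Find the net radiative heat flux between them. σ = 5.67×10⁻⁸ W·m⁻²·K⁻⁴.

q ≈ 2440 W/m²

For two infinite grey parallel plates, q = σ(T₁⁴ − T₂⁴)/(1/ε₁ + 1/ε₂ − 1).
T₁⁴ − T₂⁴ = 1.921×10¹¹ − 1.854×10¹⁰ = 1.735×10¹¹ K⁴.
1/ε₁ + 1/ε₂ − 1 = 2.857 + 2.174 − 1 = 4.031.
q = 5.67×10⁻⁸ × 1.735×10¹¹ / 4.031.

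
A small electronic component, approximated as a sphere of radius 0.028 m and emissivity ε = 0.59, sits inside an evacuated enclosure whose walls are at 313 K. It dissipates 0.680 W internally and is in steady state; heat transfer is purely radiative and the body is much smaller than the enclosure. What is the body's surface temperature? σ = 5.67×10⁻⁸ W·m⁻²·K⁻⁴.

T ≈ 329 K

For a small grey body in a large enclosure, net radiated power = εσA(T⁴ − T_w⁴).
Steady state: P = εσA(T⁴ − T_w⁴) with A = 4πr² = 0.009852 m².
T⁴ = P/(εσA) + T_w⁴ = 0.680/(0.59·5.67×10⁻⁸·0.009852) + (313)⁴
    = 2.063×10⁹ + 9.598×10⁹ = 1.166×10¹⁰ K⁴.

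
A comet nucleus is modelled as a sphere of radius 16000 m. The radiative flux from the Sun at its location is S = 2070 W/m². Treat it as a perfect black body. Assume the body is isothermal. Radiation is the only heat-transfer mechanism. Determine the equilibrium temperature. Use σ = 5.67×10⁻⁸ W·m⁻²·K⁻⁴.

At equilibrium, absorbed power = emitted power.
Absorbing cross-section = πr² = 8.042×10⁸ m²; emitting surface = 4πr² = 3.217×10⁹ m² (ratio 4).
S·A_cross = εσ·A_surf·T⁴  ⇒  T⁴ = S/(4σ).
T⁴ = 1.00·2070/(4·5.67×10⁻⁸) = 9.127×10⁹ K⁴.
T = (9.127×10⁹)^(1/4).

T ≈ 309 K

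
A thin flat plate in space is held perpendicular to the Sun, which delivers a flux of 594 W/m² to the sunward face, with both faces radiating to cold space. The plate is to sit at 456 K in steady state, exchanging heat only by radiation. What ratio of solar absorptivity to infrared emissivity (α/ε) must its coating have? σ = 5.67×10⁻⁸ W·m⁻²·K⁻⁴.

Balance: αS·A = εσ·2A·T⁴ ⇒ α/ε = 2σT⁴/S.
α/ε = 2·5.67×10⁻⁸·(456)⁴/594 = 2·5.67×10⁻⁸·4.324×10¹⁰/594.

α/ε ≈ 8.25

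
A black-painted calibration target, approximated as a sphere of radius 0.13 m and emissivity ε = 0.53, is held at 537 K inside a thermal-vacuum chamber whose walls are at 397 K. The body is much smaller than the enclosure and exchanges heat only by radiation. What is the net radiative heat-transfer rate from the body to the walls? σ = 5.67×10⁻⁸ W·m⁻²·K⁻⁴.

P_net ≈ 372 W

For a small grey body in a large enclosure: P_net = εσA(T_body⁴ − T_wall⁴).
A = 4πr² = 0.2124 m²; T_body⁴ − T_wall⁴ = 8.316×10¹⁰ − 2.484×10¹⁰ = 5.832×10¹⁰ K⁴.
|P_net| = 0.53·5.67×10⁻⁸·0.2124·5.832×10¹⁰.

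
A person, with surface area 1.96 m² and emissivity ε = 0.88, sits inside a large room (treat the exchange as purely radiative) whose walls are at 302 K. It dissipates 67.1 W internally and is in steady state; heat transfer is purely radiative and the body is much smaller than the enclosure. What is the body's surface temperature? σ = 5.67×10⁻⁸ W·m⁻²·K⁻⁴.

For a small grey body in a large enclosure, net radiated power = εσA(T⁴ − T_w⁴).
Steady state: P = εσA(T⁴ − T_w⁴) with A = 1.96 m².
T⁴ = P/(εσA) + T_w⁴ = 67.1/(0.88·5.67×10⁻⁸·1.960) + (302)⁴
    = 6.861×10⁸ + 8.318×10⁹ = 9.004×10⁹ K⁴.

T ≈ 308 K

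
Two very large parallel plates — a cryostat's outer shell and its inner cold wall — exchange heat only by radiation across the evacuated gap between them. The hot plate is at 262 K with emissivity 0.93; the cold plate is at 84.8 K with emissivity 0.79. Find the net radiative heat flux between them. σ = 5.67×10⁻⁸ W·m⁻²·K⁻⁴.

q ≈ 197 W/m²

For two infinite grey parallel plates, q = σ(T₁⁴ − T₂⁴)/(1/ε₁ + 1/ε₂ − 1).
T₁⁴ − T₂⁴ = 4.712×10⁹ − 5.171×10⁷ = 4.660×10⁹ K⁴.
1/ε₁ + 1/ε₂ − 1 = 1.075 + 1.266 − 1 = 1.341.
q = 5.67×10⁻⁸ × 4.660×10⁹ / 1.341.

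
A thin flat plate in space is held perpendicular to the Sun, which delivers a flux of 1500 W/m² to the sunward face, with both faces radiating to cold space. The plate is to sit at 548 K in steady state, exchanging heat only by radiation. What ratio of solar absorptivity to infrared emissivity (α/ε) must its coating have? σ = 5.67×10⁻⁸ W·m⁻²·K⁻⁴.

Balance: αS·A = εσ·2A·T⁴ ⇒ α/ε = 2σT⁴/S.
α/ε = 2·5.67×10⁻⁸·(548)⁴/1500 = 2·5.67×10⁻⁸·9.018×10¹⁰/1500.

α/ε ≈ 6.82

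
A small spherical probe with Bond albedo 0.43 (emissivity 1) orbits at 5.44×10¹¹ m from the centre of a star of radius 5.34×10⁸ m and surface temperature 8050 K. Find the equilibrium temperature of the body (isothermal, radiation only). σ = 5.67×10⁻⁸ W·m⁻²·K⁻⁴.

The star's surface emits σT_*⁴; at distance d the flux is S = σT_*⁴(R_*/d)².
S = 5.67×10⁻⁸·(8050)⁴·(5.34×10⁸/5.44×10¹¹)² = 229.4 W/m².
For an isothermal sphere T⁴ = (1−a)S/(4σ) = 5.766×10⁸ K⁴.

T ≈ 155 K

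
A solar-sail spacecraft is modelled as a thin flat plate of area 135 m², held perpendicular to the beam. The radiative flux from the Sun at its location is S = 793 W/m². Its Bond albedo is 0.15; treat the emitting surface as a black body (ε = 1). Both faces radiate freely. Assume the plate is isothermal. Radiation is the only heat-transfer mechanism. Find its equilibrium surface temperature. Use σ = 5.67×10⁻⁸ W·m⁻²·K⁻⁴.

At equilibrium, absorbed power = emitted power.
Absorbing cross-section = A = 135.0 m²; emitting surface = 2A = 270.0 m² (ratio 2).
(1−a)S·A_cross = εσ·A_surf·T⁴  ⇒  T⁴ = (1−a)S/(2σ).
T⁴ = 0.850·793/(2·5.67×10⁻⁸) = 5.944×10⁹ K⁴.
T = (5.944×10⁹)^(1/4).

T ≈ 278 K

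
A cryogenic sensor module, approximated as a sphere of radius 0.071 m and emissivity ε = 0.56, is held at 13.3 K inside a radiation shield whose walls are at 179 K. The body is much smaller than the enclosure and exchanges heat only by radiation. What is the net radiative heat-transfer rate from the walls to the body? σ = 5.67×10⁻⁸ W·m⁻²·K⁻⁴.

P_net ≈ 2.06 W

For a small grey body in a large enclosure: P_net = εσA(T_body⁴ − T_wall⁴).
A = 4πr² = 0.06335 m²; T_body⁴ − T_wall⁴ = 31290 − 1.027×10⁹ = -1.027×10⁹ K⁴.
|P_net| = 0.56·5.67×10⁻⁸·0.06335·1.027×10⁹.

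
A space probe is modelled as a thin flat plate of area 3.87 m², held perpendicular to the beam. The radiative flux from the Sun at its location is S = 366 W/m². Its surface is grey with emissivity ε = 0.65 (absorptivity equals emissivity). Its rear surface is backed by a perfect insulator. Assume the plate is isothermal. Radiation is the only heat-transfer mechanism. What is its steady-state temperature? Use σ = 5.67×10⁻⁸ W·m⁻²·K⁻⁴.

At equilibrium, absorbed power = emitted power.
Absorbing cross-section = A = 3.870 m²; emitting surface = A = 3.870 m² (ratio 1).
εS·A_cross = εσ·A_surf·T⁴  ⇒  T⁴ = S/(1σ)   (ε cancels).
T⁴ = 366/(1·5.67×10⁻⁸) = 6.455×10⁹ K⁴.
T = (6.455×10⁹)^(1/4).

T ≈ 283 K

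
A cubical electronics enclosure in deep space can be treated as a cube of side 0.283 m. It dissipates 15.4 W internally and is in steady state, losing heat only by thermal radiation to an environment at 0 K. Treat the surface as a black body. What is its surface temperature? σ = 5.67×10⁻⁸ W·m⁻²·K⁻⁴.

Steady state: internal power = radiated power, P = εσA T⁴.
Radiating area A = 6L² = 0.4805 m².
T⁴ = P/(εσA) = 15.4/(1.0·5.67×10⁻⁸·0.4805) = 5.652×10⁸ K⁴.
T = (5.652×10⁸)^(1/4).

T ≈ 154 K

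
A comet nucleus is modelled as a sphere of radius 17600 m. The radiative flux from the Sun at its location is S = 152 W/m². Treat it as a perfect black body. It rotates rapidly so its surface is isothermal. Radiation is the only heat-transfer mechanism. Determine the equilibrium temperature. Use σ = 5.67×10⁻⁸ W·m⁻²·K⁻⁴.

At equilibrium, absorbed power = emitted power.
Absorbing cross-section = πr² = 9.731×10⁸ m²; emitting surface = 4πr² = 3.893×10⁹ m² (ratio 4).
S·A_cross = εσ·A_surf·T⁴  ⇒  T⁴ = S/(4σ).
T⁴ = 1.00·152/(4·5.67×10⁻⁸) = 6.702×10⁸ K⁴.
T = (6.702×10⁸)^(1/4).

T ≈ 161 K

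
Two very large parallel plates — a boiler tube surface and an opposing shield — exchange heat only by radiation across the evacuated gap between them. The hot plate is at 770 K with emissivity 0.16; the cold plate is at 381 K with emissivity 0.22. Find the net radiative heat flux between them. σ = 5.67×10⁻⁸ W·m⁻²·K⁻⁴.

q ≈ 1910 W/m²

For two infinite grey parallel plates, q = σ(T₁⁴ − T₂⁴)/(1/ε₁ + 1/ε₂ − 1).
T₁⁴ − T₂⁴ = 3.515×10¹¹ − 2.107×10¹⁰ = 3.305×10¹¹ K⁴.
1/ε₁ + 1/ε₂ − 1 = 6.250 + 4.545 − 1 = 9.795.
q = 5.67×10⁻⁸ × 3.305×10¹¹ / 9.795.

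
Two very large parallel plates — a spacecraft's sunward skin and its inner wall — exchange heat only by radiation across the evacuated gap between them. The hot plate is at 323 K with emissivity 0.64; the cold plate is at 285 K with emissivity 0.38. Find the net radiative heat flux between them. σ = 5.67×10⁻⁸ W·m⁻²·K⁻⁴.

For two infinite grey parallel plates, q = σ(T₁⁴ − T₂⁴)/(1/ε₁ + 1/ε₂ − 1).
T₁⁴ − T₂⁴ = 1.088×10¹⁰ − 6.598×10⁹ = 4.287×10⁹ K⁴.
1/ε₁ + 1/ε₂ − 1 = 1.562 + 2.632 − 1 = 3.194.
q = 5.67×10⁻⁸ × 4.287×10⁹ / 3.194.

q ≈ 76.1 W/m²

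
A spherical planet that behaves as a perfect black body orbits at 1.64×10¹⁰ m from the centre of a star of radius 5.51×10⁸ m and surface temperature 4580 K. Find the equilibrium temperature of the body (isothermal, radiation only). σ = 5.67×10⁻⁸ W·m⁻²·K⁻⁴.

T ≈ 594 K

The star's surface emits σT_*⁴; at distance d the flux is S = σT_*⁴(R_*/d)².
S = 5.67×10⁻⁸·(4580)⁴·(5.51×10⁸/1.64×10¹⁰)² = 28160 W/m².
For an isothermal sphere T⁴ = (1−a)S/(4σ) = 1.242×10¹¹ K⁴.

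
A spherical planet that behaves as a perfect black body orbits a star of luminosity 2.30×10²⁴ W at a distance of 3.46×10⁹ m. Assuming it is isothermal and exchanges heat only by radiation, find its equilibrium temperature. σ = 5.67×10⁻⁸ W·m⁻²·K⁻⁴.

T ≈ 510 K

First find the stellar flux at distance d: S = L/(4πd²) = 2.30×10²⁴/(4π·(3.46×10⁹)²) = 15290 W/m².
For an isothermal sphere, absorbed (1−a)S·πr² = emitted σ·4πr²·T⁴, so T⁴ = (1−a)S/(4σ).
T⁴ = 1.00·15290/(4·5.67×10⁻⁸) = 6.741×10¹⁰ K⁴.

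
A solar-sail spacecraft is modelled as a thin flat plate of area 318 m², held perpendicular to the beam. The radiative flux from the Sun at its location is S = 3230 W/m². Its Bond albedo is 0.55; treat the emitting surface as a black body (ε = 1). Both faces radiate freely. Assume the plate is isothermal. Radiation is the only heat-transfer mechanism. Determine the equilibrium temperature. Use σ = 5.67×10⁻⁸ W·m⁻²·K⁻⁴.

T ≈ 336 K

At equilibrium, absorbed power = emitted power.
Absorbing cross-section = A = 318.0 m²; emitting surface = 2A = 636.0 m² (ratio 2).
(1−a)S·A_cross = εσ·A_surf·T⁴  ⇒  T⁴ = (1−a)S/(2σ).
T⁴ = 0.450·3230/(2·5.67×10⁻⁸) = 1.282×10¹⁰ K⁴.
T = (1.282×10¹⁰)^(1/4).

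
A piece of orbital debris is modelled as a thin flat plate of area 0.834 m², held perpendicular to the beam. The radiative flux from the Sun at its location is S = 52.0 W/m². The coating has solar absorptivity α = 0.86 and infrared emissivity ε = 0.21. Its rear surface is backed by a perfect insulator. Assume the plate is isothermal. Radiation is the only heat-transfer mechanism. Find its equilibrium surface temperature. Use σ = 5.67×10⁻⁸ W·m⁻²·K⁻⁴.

At equilibrium, absorbed power = emitted power.
Absorbing cross-section = A = 0.8340 m²; emitting surface = A = 0.8340 m² (ratio 1).
αS·A_cross = εσ·A_surf·T⁴  ⇒  T⁴ = αS/(ε·1σ).
T⁴ = 0.860·52.0/(0.21·1·5.67×10⁻⁸) = 3.756×10⁹ K⁴.
T = (3.756×10⁹)^(1/4).

T ≈ 248 K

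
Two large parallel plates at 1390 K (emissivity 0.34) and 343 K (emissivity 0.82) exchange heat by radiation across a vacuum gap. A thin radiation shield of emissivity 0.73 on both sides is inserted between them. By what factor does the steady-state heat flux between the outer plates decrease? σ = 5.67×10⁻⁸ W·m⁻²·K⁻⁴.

Without shield: q₀ = σΔ(T⁴)/(1/ε₁+1/ε₂−1) with denominator 3.161.
With shield the two gaps are in series; the resistances add: (1/ε₁+1/ε_s−1)+(1/ε_s+1/ε₂−1) = 3.311+1.589 = 4.900.
Heat-flux ratio q₀/q = 4.900/3.161.

factor ≈ 1.55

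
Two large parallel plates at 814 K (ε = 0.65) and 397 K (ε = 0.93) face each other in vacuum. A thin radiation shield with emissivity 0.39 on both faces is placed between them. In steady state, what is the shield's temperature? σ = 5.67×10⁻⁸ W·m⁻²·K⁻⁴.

T_s ≈ 681 K

In steady state the net flux on the hot side equals that on the cold side.
σ(T₁⁴−T_s⁴)/D₁ = σ(T_s⁴−T₂⁴)/D₂, with D₁ = 1/ε₁+1/ε_s−1 = 3.103, D₂ = 1/ε_s+1/ε₂−1 = 2.639.
Solve for T_s⁴: T_s⁴ = (D₂·T₁⁴ + D₁·T₂⁴)/(D₁+D₂) = 2.152×10¹¹ K⁴.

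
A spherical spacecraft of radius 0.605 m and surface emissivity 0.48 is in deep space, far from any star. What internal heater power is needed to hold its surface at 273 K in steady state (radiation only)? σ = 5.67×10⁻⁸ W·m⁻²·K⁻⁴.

P ≈ 695 W

P = εσ·4πr²·T⁴.
4πr² = 4.600 m²; T⁴ = 5.555×10⁹ K⁴.
P = 0.48·5.67×10⁻⁸·4.600·5.555×10⁹.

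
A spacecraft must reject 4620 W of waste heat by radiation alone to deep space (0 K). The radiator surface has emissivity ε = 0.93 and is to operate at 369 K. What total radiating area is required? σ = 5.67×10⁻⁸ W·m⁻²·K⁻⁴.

A ≈ 4.73 m²

P = εσA T⁴ ⇒ A = P/(εσT⁴).
T⁴ = 1.854×10¹⁰ K⁴.
A = 4620/(0.93 × 5.67×10⁻⁸ × 1.854×10¹⁰).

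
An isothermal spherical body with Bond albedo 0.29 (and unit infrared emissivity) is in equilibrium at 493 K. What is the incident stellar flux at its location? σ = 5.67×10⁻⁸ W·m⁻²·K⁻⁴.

(1−a)S·πr² = σ·4πr²·T⁴ ⇒ S = 4σT⁴/(1−a).
S = 4·5.67×10⁻⁸·5.907×10¹⁰/0.710.

S ≈ 18900 W/m²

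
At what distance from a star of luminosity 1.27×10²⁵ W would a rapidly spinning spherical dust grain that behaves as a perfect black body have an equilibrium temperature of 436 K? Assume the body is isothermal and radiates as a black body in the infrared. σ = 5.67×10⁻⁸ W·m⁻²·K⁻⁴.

For an isothermal black-emitting sphere, (1−a)S·πr² = σ·4πr²·T⁴ ⇒ S = 4σT⁴/(1−a).
S = 4·5.67×10⁻⁸·(436)⁴/1.00 = 8196 W/m².
Flux falls as S = L/(4πd²), so d = √(L/(4πS)) = √(1.27×10²⁵/(4π·8196)).

d ≈ 1.11×10¹⁰ m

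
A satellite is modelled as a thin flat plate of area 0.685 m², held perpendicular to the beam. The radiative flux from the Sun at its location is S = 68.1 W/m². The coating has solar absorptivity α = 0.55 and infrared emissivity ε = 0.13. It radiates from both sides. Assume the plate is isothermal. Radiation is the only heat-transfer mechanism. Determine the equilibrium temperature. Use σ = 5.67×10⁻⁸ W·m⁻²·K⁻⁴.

At equilibrium, absorbed power = emitted power.
Absorbing cross-section = A = 0.6850 m²; emitting surface = 2A = 1.370 m² (ratio 2).
αS·A_cross = εσ·A_surf·T⁴  ⇒  T⁴ = αS/(ε·2σ).
T⁴ = 0.550·68.1/(0.13·2·5.67×10⁻⁸) = 2.541×10⁹ K⁴.
T = (2.541×10⁹)^(1/4).

T ≈ 225 K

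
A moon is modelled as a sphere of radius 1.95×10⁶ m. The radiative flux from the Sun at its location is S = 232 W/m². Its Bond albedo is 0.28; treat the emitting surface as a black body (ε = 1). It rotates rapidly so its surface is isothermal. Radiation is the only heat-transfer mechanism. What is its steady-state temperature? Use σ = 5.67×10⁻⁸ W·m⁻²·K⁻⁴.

At equilibrium, absorbed power = emitted power.
Absorbing cross-section = πr² = 1.195×10¹³ m²; emitting surface = 4πr² = 4.778×10¹³ m² (ratio 4).
(1−a)S·A_cross = εσ·A_surf·T⁴  ⇒  T⁴ = (1−a)S/(4σ).
T⁴ = 0.720·232/(4·5.67×10⁻⁸) = 7.365×10⁸ K⁴.
T = (7.365×10⁸)^(1/4).

T ≈ 165 K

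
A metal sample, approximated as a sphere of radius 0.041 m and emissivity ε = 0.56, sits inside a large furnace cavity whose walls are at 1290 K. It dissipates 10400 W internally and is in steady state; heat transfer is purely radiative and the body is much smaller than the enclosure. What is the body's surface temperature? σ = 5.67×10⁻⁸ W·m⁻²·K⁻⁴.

T ≈ 2070 K

For a small grey body in a large enclosure, net radiated power = εσA(T⁴ − T_w⁴).
Steady state: P = εσA(T⁴ − T_w⁴) with A = 4πr² = 0.02112 m².
T⁴ = P/(εσA) + T_w⁴ = 10400/(0.56·5.67×10⁻⁸·0.02112) + (1290)⁴
    = 1.551×10¹³ + 2.769×10¹² = 1.827×10¹³ K⁴.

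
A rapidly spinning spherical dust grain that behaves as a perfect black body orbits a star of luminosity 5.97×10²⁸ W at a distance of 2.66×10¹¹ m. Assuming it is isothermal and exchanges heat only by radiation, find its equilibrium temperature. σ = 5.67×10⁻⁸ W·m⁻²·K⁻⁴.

T ≈ 738 K

First find the stellar flux at distance d: S = L/(4πd²) = 5.97×10²⁸/(4π·(2.66×10¹¹)²) = 67140 W/m².
For an isothermal sphere, absorbed (1−a)S·πr² = emitted σ·4πr²·T⁴, so T⁴ = (1−a)S/(4σ).
T⁴ = 1.00·67140/(4·5.67×10⁻⁸) = 2.960×10¹¹ K⁴.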